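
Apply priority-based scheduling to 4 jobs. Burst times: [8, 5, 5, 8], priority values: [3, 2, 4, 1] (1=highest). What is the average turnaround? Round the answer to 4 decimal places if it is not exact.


Sort by priority (ascending = highest first):
Order: [(1, 8), (2, 5), (3, 8), (4, 5)]
Completion times:
  Priority 1, burst=8, C=8
  Priority 2, burst=5, C=13
  Priority 3, burst=8, C=21
  Priority 4, burst=5, C=26
Average turnaround = 68/4 = 17.0

17.0


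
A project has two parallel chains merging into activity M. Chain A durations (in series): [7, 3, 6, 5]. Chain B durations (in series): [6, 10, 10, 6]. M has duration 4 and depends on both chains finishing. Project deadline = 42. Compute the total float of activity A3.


Forward pass: ES(A3) = sum of predecessors on chain A = 10
EF = ES + duration = 10 + 6 = 16
Backward pass: LF(M) = deadline = 42; LS(M) = 42 - 4 = 38
LF(A3) = LS(M) - sum(successors on chain A) = 38 - 5 = 33
LS = LF - duration = 33 - 6 = 27
Total float = LS - ES = 27 - 10 = 17

17


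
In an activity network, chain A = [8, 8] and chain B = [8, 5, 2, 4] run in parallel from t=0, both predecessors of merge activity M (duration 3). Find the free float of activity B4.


ES(B4) = sum of predecessors on chain B = 15
EF(B4) = ES + duration = 15 + 4 = 19
Successor of B4 is M. ES(M) = max(sum(A), sum(B)) = max(16, 19) = 19
Free float = ES(successor) - EF(current) = 19 - 19 = 0

0


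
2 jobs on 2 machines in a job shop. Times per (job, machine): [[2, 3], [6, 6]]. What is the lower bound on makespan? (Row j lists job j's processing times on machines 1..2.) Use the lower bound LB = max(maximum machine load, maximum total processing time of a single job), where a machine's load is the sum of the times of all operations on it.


Machine loads:
  Machine 1: 2 + 6 = 8
  Machine 2: 3 + 6 = 9
Max machine load = 9
Job totals:
  Job 1: 5
  Job 2: 12
Max job total = 12
Lower bound = max(9, 12) = 12

12


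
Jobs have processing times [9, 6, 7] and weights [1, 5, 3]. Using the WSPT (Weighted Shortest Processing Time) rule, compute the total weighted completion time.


Compute p/w ratios and sort ascending (WSPT): [(6, 5), (7, 3), (9, 1)]
Compute weighted completion times:
  Job (p=6,w=5): C=6, w*C=5*6=30
  Job (p=7,w=3): C=13, w*C=3*13=39
  Job (p=9,w=1): C=22, w*C=1*22=22
Total weighted completion time = 91

91


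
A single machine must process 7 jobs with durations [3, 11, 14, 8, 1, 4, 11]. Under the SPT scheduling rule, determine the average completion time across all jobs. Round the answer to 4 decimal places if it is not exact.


Sort jobs by processing time (SPT order): [1, 3, 4, 8, 11, 11, 14]
Compute completion times sequentially:
  Job 1: processing = 1, completes at 1
  Job 2: processing = 3, completes at 4
  Job 3: processing = 4, completes at 8
  Job 4: processing = 8, completes at 16
  Job 5: processing = 11, completes at 27
  Job 6: processing = 11, completes at 38
  Job 7: processing = 14, completes at 52
Sum of completion times = 146
Average completion time = 146/7 = 20.8571

20.8571


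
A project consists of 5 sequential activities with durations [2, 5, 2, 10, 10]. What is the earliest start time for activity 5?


Activity 5 starts after activities 1 through 4 complete.
Predecessor durations: [2, 5, 2, 10]
ES = 2 + 5 + 2 + 10 = 19

19


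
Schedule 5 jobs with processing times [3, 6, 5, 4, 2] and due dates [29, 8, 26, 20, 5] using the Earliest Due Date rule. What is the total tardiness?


Sort by due date (EDD order): [(2, 5), (6, 8), (4, 20), (5, 26), (3, 29)]
Compute completion times and tardiness:
  Job 1: p=2, d=5, C=2, tardiness=max(0,2-5)=0
  Job 2: p=6, d=8, C=8, tardiness=max(0,8-8)=0
  Job 3: p=4, d=20, C=12, tardiness=max(0,12-20)=0
  Job 4: p=5, d=26, C=17, tardiness=max(0,17-26)=0
  Job 5: p=3, d=29, C=20, tardiness=max(0,20-29)=0
Total tardiness = 0

0


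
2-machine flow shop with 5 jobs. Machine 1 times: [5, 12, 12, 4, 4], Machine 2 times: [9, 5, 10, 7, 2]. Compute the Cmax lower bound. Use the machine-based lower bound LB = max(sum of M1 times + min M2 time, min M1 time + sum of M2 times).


LB1 = sum(M1 times) + min(M2 times) = 37 + 2 = 39
LB2 = min(M1 times) + sum(M2 times) = 4 + 33 = 37
Lower bound = max(LB1, LB2) = max(39, 37) = 39

39


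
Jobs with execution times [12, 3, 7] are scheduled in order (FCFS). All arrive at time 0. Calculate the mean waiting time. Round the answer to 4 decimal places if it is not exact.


FCFS order (as given): [12, 3, 7]
Waiting times:
  Job 1: wait = 0
  Job 2: wait = 12
  Job 3: wait = 15
Sum of waiting times = 27
Average waiting time = 27/3 = 9.0

9.0


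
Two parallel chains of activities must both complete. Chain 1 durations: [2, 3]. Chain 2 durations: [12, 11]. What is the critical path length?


Path A total = 2 + 3 = 5
Path B total = 12 + 11 = 23
Critical path = longest path = max(5, 23) = 23

23


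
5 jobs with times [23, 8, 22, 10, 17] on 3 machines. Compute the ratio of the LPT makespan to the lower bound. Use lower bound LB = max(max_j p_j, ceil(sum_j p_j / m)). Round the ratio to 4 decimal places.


LPT order: [23, 22, 17, 10, 8]
Machine loads after assignment: [23, 30, 27]
LPT makespan = 30
Lower bound = max(max_job, ceil(total/3)) = max(23, 27) = 27
Ratio = 30 / 27 = 1.1111

1.1111


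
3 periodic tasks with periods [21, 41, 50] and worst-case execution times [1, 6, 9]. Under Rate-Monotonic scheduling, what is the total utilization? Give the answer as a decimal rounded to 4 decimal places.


Compute individual utilizations (exact fractions):
  Task 1: C/T = 1/21 (approx. 0.0476)
  Task 2: C/T = 6/41 (approx. 0.1463)
  Task 3: C/T = 9/50 (approx. 0.18)
Total utilization U = 1/21 + 6/41 + 9/50 = 16099/43050
Rounded to 4 decimal places: U = 0.3740
RM (Liu & Layland) bound for 3 tasks = 0.779763; compare with U = 16099/43050 (approx. 0.373961)
U <= bound, so schedulable by RM sufficient condition.

0.3740


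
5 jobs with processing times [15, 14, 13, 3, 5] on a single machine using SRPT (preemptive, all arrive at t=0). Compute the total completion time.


Since all jobs arrive at t=0, SRPT equals SPT ordering.
SPT order: [3, 5, 13, 14, 15]
Completion times:
  Job 1: p=3, C=3
  Job 2: p=5, C=8
  Job 3: p=13, C=21
  Job 4: p=14, C=35
  Job 5: p=15, C=50
Total completion time = 3 + 8 + 21 + 35 + 50 = 117

117


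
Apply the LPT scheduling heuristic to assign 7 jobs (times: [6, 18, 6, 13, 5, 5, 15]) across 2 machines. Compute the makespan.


Sort jobs in decreasing order (LPT): [18, 15, 13, 6, 6, 5, 5]
Assign each job to the least loaded machine:
  Machine 1: jobs [18, 6, 6, 5], load = 35
  Machine 2: jobs [15, 13, 5], load = 33
Makespan = max load = 35

35


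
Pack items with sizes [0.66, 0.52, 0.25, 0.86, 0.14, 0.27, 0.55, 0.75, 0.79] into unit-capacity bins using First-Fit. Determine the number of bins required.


Place items sequentially using First-Fit:
  Item 0.66 -> new Bin 1
  Item 0.52 -> new Bin 2
  Item 0.25 -> Bin 1 (now 0.91)
  Item 0.86 -> new Bin 3
  Item 0.14 -> Bin 2 (now 0.66)
  Item 0.27 -> Bin 2 (now 0.93)
  Item 0.55 -> new Bin 4
  Item 0.75 -> new Bin 5
  Item 0.79 -> new Bin 6
Total bins used = 6

6


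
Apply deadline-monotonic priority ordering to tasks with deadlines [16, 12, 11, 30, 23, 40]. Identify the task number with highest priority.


Sort tasks by relative deadline (ascending):
  Task 3: deadline = 11
  Task 2: deadline = 12
  Task 1: deadline = 16
  Task 5: deadline = 23
  Task 4: deadline = 30
  Task 6: deadline = 40
Priority order (highest first): [3, 2, 1, 5, 4, 6]
Highest priority task = 3

3


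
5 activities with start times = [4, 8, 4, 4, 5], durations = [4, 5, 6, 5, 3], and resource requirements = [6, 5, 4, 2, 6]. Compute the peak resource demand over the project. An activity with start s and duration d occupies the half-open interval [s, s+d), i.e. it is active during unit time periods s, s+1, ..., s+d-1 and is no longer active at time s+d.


Each activity i is active on [start_i, start_i + duration_i).
Compute total resource usage per time slot:
  t=0: active resources = [], total = 0
  t=1: active resources = [], total = 0
  t=2: active resources = [], total = 0
  t=3: active resources = [], total = 0
  t=4: active resources = [6, 4, 2], total = 12
  t=5: active resources = [6, 4, 2, 6], total = 18
  t=6: active resources = [6, 4, 2, 6], total = 18
  t=7: active resources = [6, 4, 2, 6], total = 18
  t=8: active resources = [5, 4, 2], total = 11
  t=9: active resources = [5, 4], total = 9
  t=10: active resources = [5], total = 5
  t=11: active resources = [5], total = 5
  t=12: active resources = [5], total = 5
Peak resource demand = 18

18


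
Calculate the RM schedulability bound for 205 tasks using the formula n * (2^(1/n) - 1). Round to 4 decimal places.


Compute 2^(1/205) = 1.0033869285
Subtract 1: 1.0033869285 - 1 = 0.0033869285
Multiply by n: 205 * 0.0033869285 = 0.6943203425
Round to 4 dp: 0.6943

0.6943


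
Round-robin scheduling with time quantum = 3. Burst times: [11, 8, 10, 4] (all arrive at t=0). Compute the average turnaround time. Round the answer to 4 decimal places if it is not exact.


Time quantum = 3
Execution trace:
  J1 runs 3 units, time = 3
  J2 runs 3 units, time = 6
  J3 runs 3 units, time = 9
  J4 runs 3 units, time = 12
  J1 runs 3 units, time = 15
  J2 runs 3 units, time = 18
  J3 runs 3 units, time = 21
  J4 runs 1 units, time = 22
  J1 runs 3 units, time = 25
  J2 runs 2 units, time = 27
  J3 runs 3 units, time = 30
  J1 runs 2 units, time = 32
  J3 runs 1 units, time = 33
Finish times: [32, 27, 33, 22]
Average turnaround = 114/4 = 28.5

28.5


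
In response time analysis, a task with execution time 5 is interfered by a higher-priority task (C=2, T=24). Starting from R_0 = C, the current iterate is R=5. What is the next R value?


R_next = C + ceil(R_prev / T_hp) * C_hp
ceil(5 / 24) = ceil(0.2083) = 1
Interference = 1 * 2 = 2
R_next = 5 + 2 = 7

7


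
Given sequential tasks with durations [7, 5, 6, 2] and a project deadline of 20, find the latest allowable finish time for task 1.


LF(activity 1) = deadline - sum of successor durations
Successors: activities 2 through 4 with durations [5, 6, 2]
Sum of successor durations = 13
LF = 20 - 13 = 7

7


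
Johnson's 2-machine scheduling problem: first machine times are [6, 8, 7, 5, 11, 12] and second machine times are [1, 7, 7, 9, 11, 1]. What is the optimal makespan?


Apply Johnson's rule:
  Group 1 (a <= b): [(4, 5, 9), (3, 7, 7), (5, 11, 11)]
  Group 2 (a > b): [(2, 8, 7), (1, 6, 1), (6, 12, 1)]
Optimal job order: [4, 3, 5, 2, 1, 6]
Schedule:
  Job 4: M1 done at 5, M2 done at 14
  Job 3: M1 done at 12, M2 done at 21
  Job 5: M1 done at 23, M2 done at 34
  Job 2: M1 done at 31, M2 done at 41
  Job 1: M1 done at 37, M2 done at 42
  Job 6: M1 done at 49, M2 done at 50
Makespan = 50

50


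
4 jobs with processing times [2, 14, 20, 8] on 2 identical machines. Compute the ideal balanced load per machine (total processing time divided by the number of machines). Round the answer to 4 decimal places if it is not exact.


Total processing time = 2 + 14 + 20 + 8 = 44
Number of machines = 2
Ideal balanced load = 44 / 2 = 22.0

22.0


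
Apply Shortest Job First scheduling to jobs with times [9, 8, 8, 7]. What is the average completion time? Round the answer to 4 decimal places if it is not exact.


SJF order (ascending): [7, 8, 8, 9]
Completion times:
  Job 1: burst=7, C=7
  Job 2: burst=8, C=15
  Job 3: burst=8, C=23
  Job 4: burst=9, C=32
Average completion = 77/4 = 19.25

19.25


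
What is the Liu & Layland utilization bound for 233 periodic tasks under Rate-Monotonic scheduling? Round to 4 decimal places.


Compute 2^(1/233) = 1.0029793100
Subtract 1: 1.0029793100 - 1 = 0.0029793100
Multiply by n: 233 * 0.0029793100 = 0.6941792300
Round to 4 dp: 0.6942

0.6942


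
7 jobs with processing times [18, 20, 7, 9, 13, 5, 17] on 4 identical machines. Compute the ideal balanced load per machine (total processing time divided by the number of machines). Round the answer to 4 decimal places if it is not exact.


Total processing time = 18 + 20 + 7 + 9 + 13 + 5 + 17 = 89
Number of machines = 4
Ideal balanced load = 89 / 4 = 22.25

22.25


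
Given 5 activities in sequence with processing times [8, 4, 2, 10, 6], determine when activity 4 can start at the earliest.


Activity 4 starts after activities 1 through 3 complete.
Predecessor durations: [8, 4, 2]
ES = 8 + 4 + 2 = 14

14


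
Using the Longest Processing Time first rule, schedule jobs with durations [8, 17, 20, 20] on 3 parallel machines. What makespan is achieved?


Sort jobs in decreasing order (LPT): [20, 20, 17, 8]
Assign each job to the least loaded machine:
  Machine 1: jobs [20], load = 20
  Machine 2: jobs [20], load = 20
  Machine 3: jobs [17, 8], load = 25
Makespan = max load = 25

25


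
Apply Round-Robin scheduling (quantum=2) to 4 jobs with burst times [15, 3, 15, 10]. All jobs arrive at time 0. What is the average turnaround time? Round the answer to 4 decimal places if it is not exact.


Time quantum = 2
Execution trace:
  J1 runs 2 units, time = 2
  J2 runs 2 units, time = 4
  J3 runs 2 units, time = 6
  J4 runs 2 units, time = 8
  J1 runs 2 units, time = 10
  J2 runs 1 units, time = 11
  J3 runs 2 units, time = 13
  J4 runs 2 units, time = 15
  J1 runs 2 units, time = 17
  J3 runs 2 units, time = 19
  J4 runs 2 units, time = 21
  J1 runs 2 units, time = 23
  J3 runs 2 units, time = 25
  J4 runs 2 units, time = 27
  J1 runs 2 units, time = 29
  J3 runs 2 units, time = 31
  J4 runs 2 units, time = 33
  J1 runs 2 units, time = 35
  J3 runs 2 units, time = 37
  J1 runs 2 units, time = 39
  J3 runs 2 units, time = 41
  J1 runs 1 units, time = 42
  J3 runs 1 units, time = 43
Finish times: [42, 11, 43, 33]
Average turnaround = 129/4 = 32.25

32.25


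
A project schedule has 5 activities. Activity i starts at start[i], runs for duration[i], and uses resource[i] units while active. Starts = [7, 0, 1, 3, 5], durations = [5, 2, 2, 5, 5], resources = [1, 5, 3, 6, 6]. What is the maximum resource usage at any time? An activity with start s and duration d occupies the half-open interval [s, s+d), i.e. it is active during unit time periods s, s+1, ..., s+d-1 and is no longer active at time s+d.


Each activity i is active on [start_i, start_i + duration_i).
Compute total resource usage per time slot:
  t=0: active resources = [5], total = 5
  t=1: active resources = [5, 3], total = 8
  t=2: active resources = [3], total = 3
  t=3: active resources = [6], total = 6
  t=4: active resources = [6], total = 6
  t=5: active resources = [6, 6], total = 12
  t=6: active resources = [6, 6], total = 12
  t=7: active resources = [1, 6, 6], total = 13
  t=8: active resources = [1, 6], total = 7
  t=9: active resources = [1, 6], total = 7
  t=10: active resources = [1], total = 1
  t=11: active resources = [1], total = 1
Peak resource demand = 13

13


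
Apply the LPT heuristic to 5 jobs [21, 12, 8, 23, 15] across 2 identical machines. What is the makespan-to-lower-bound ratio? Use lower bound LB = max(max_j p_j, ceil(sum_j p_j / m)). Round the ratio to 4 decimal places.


LPT order: [23, 21, 15, 12, 8]
Machine loads after assignment: [43, 36]
LPT makespan = 43
Lower bound = max(max_job, ceil(total/2)) = max(23, 40) = 40
Ratio = 43 / 40 = 1.075

1.075


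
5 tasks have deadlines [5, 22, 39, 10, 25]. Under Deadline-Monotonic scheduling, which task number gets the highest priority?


Sort tasks by relative deadline (ascending):
  Task 1: deadline = 5
  Task 4: deadline = 10
  Task 2: deadline = 22
  Task 5: deadline = 25
  Task 3: deadline = 39
Priority order (highest first): [1, 4, 2, 5, 3]
Highest priority task = 1

1


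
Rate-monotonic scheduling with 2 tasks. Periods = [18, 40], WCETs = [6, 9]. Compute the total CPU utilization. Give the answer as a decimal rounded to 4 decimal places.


Compute individual utilizations (exact fractions):
  Task 1: C/T = 6/18 = 1/3 (approx. 0.3333)
  Task 2: C/T = 9/40 (approx. 0.225)
Total utilization U = 1/3 + 9/40 = 67/120
Rounded to 4 decimal places: U = 0.5583
RM (Liu & Layland) bound for 2 tasks = 0.828427; compare with U = 67/120 (approx. 0.558333)
U <= bound, so schedulable by RM sufficient condition.

0.5583


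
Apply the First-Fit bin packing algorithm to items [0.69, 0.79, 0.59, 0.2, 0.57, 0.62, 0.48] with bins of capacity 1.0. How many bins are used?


Place items sequentially using First-Fit:
  Item 0.69 -> new Bin 1
  Item 0.79 -> new Bin 2
  Item 0.59 -> new Bin 3
  Item 0.2 -> Bin 1 (now 0.89)
  Item 0.57 -> new Bin 4
  Item 0.62 -> new Bin 5
  Item 0.48 -> new Bin 6
Total bins used = 6

6


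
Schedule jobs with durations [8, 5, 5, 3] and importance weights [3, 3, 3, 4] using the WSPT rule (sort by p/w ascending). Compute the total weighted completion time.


Compute p/w ratios and sort ascending (WSPT): [(3, 4), (5, 3), (5, 3), (8, 3)]
Compute weighted completion times:
  Job (p=3,w=4): C=3, w*C=4*3=12
  Job (p=5,w=3): C=8, w*C=3*8=24
  Job (p=5,w=3): C=13, w*C=3*13=39
  Job (p=8,w=3): C=21, w*C=3*21=63
Total weighted completion time = 138

138


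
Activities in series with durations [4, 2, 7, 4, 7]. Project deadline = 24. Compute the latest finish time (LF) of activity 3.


LF(activity 3) = deadline - sum of successor durations
Successors: activities 4 through 5 with durations [4, 7]
Sum of successor durations = 11
LF = 24 - 11 = 13

13


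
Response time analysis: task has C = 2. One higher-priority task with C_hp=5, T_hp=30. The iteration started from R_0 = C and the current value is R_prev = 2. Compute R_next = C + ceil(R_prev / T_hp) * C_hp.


R_next = C + ceil(R_prev / T_hp) * C_hp
ceil(2 / 30) = ceil(0.0667) = 1
Interference = 1 * 5 = 5
R_next = 2 + 5 = 7

7


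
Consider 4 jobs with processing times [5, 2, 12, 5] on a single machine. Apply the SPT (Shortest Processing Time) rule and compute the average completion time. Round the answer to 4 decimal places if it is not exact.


Sort jobs by processing time (SPT order): [2, 5, 5, 12]
Compute completion times sequentially:
  Job 1: processing = 2, completes at 2
  Job 2: processing = 5, completes at 7
  Job 3: processing = 5, completes at 12
  Job 4: processing = 12, completes at 24
Sum of completion times = 45
Average completion time = 45/4 = 11.25

11.25


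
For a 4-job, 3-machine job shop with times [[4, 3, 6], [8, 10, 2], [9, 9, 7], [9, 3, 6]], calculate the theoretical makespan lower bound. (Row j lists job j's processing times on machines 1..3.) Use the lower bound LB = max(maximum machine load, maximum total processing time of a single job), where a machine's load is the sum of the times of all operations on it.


Machine loads:
  Machine 1: 4 + 8 + 9 + 9 = 30
  Machine 2: 3 + 10 + 9 + 3 = 25
  Machine 3: 6 + 2 + 7 + 6 = 21
Max machine load = 30
Job totals:
  Job 1: 13
  Job 2: 20
  Job 3: 25
  Job 4: 18
Max job total = 25
Lower bound = max(30, 25) = 30

30


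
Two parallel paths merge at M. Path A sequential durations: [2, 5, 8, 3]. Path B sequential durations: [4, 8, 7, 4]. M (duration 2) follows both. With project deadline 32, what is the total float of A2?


Forward pass: ES(A2) = sum of predecessors on chain A = 2
EF = ES + duration = 2 + 5 = 7
Backward pass: LF(M) = deadline = 32; LS(M) = 32 - 2 = 30
LF(A2) = LS(M) - sum(successors on chain A) = 30 - 11 = 19
LS = LF - duration = 19 - 5 = 14
Total float = LS - ES = 14 - 2 = 12

12


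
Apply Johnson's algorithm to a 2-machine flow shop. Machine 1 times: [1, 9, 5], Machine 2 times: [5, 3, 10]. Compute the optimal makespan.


Apply Johnson's rule:
  Group 1 (a <= b): [(1, 1, 5), (3, 5, 10)]
  Group 2 (a > b): [(2, 9, 3)]
Optimal job order: [1, 3, 2]
Schedule:
  Job 1: M1 done at 1, M2 done at 6
  Job 3: M1 done at 6, M2 done at 16
  Job 2: M1 done at 15, M2 done at 19
Makespan = 19

19


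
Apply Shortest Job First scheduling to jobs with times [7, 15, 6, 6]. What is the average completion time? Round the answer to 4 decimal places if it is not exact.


SJF order (ascending): [6, 6, 7, 15]
Completion times:
  Job 1: burst=6, C=6
  Job 2: burst=6, C=12
  Job 3: burst=7, C=19
  Job 4: burst=15, C=34
Average completion = 71/4 = 17.75

17.75


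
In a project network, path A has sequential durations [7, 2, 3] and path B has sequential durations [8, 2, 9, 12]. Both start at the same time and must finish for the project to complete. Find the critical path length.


Path A total = 7 + 2 + 3 = 12
Path B total = 8 + 2 + 9 + 12 = 31
Critical path = longest path = max(12, 31) = 31

31


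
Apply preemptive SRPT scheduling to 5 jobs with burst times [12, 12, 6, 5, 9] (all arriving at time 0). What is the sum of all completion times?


Since all jobs arrive at t=0, SRPT equals SPT ordering.
SPT order: [5, 6, 9, 12, 12]
Completion times:
  Job 1: p=5, C=5
  Job 2: p=6, C=11
  Job 3: p=9, C=20
  Job 4: p=12, C=32
  Job 5: p=12, C=44
Total completion time = 5 + 11 + 20 + 32 + 44 = 112

112


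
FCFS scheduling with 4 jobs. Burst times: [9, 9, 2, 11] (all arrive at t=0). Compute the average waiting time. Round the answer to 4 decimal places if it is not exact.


FCFS order (as given): [9, 9, 2, 11]
Waiting times:
  Job 1: wait = 0
  Job 2: wait = 9
  Job 3: wait = 18
  Job 4: wait = 20
Sum of waiting times = 47
Average waiting time = 47/4 = 11.75

11.75


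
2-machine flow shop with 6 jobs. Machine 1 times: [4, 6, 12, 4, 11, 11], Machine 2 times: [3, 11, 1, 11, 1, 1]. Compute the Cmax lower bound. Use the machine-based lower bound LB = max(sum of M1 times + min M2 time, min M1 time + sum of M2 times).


LB1 = sum(M1 times) + min(M2 times) = 48 + 1 = 49
LB2 = min(M1 times) + sum(M2 times) = 4 + 28 = 32
Lower bound = max(LB1, LB2) = max(49, 32) = 49

49


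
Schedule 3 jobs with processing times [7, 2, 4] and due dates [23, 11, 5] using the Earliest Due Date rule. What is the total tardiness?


Sort by due date (EDD order): [(4, 5), (2, 11), (7, 23)]
Compute completion times and tardiness:
  Job 1: p=4, d=5, C=4, tardiness=max(0,4-5)=0
  Job 2: p=2, d=11, C=6, tardiness=max(0,6-11)=0
  Job 3: p=7, d=23, C=13, tardiness=max(0,13-23)=0
Total tardiness = 0

0


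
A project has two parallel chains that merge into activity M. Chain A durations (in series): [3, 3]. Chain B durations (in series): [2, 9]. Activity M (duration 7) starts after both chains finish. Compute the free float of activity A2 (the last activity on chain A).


ES(A2) = sum of predecessors on chain A = 3
EF(A2) = ES + duration = 3 + 3 = 6
Successor of A2 is M. ES(M) = max(sum(A), sum(B)) = max(6, 11) = 11
Free float = ES(successor) - EF(current) = 11 - 6 = 5

5


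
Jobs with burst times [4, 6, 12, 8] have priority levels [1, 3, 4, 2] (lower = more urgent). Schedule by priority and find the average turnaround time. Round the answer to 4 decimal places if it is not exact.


Sort by priority (ascending = highest first):
Order: [(1, 4), (2, 8), (3, 6), (4, 12)]
Completion times:
  Priority 1, burst=4, C=4
  Priority 2, burst=8, C=12
  Priority 3, burst=6, C=18
  Priority 4, burst=12, C=30
Average turnaround = 64/4 = 16.0

16.0


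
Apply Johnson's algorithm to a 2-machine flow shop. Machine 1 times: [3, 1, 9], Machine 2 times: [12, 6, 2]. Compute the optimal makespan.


Apply Johnson's rule:
  Group 1 (a <= b): [(2, 1, 6), (1, 3, 12)]
  Group 2 (a > b): [(3, 9, 2)]
Optimal job order: [2, 1, 3]
Schedule:
  Job 2: M1 done at 1, M2 done at 7
  Job 1: M1 done at 4, M2 done at 19
  Job 3: M1 done at 13, M2 done at 21
Makespan = 21

21


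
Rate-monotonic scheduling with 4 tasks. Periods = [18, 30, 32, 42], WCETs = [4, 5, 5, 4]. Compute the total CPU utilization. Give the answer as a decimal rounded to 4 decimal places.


Compute individual utilizations (exact fractions):
  Task 1: C/T = 4/18 = 2/9 (approx. 0.2222)
  Task 2: C/T = 5/30 = 1/6 (approx. 0.1667)
  Task 3: C/T = 5/32 (approx. 0.1563)
  Task 4: C/T = 4/42 = 2/21 (approx. 0.0952)
Total utilization U = 2/9 + 1/6 + 5/32 + 2/21 = 1291/2016
Rounded to 4 decimal places: U = 0.6404
RM (Liu & Layland) bound for 4 tasks = 0.756828; compare with U = 1291/2016 (approx. 0.640377)
U <= bound, so schedulable by RM sufficient condition.

0.6404


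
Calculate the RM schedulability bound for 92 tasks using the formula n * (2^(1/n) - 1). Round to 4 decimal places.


Compute 2^(1/92) = 1.0075626620
Subtract 1: 1.0075626620 - 1 = 0.0075626620
Multiply by n: 92 * 0.0075626620 = 0.6957649040
Round to 4 dp: 0.6958

0.6958


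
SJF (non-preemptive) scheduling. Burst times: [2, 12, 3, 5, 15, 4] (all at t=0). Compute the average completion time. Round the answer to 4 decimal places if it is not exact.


SJF order (ascending): [2, 3, 4, 5, 12, 15]
Completion times:
  Job 1: burst=2, C=2
  Job 2: burst=3, C=5
  Job 3: burst=4, C=9
  Job 4: burst=5, C=14
  Job 5: burst=12, C=26
  Job 6: burst=15, C=41
Average completion = 97/6 = 16.1667

16.1667


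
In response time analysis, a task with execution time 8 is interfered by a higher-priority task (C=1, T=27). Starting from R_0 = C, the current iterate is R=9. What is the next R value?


R_next = C + ceil(R_prev / T_hp) * C_hp
ceil(9 / 27) = ceil(0.3333) = 1
Interference = 1 * 1 = 1
R_next = 8 + 1 = 9
R_next = R_prev, so the iteration has converged (response time = 9).

9


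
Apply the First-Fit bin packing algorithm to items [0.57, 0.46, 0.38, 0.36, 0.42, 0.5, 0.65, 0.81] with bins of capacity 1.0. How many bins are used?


Place items sequentially using First-Fit:
  Item 0.57 -> new Bin 1
  Item 0.46 -> new Bin 2
  Item 0.38 -> Bin 1 (now 0.95)
  Item 0.36 -> Bin 2 (now 0.82)
  Item 0.42 -> new Bin 3
  Item 0.5 -> Bin 3 (now 0.92)
  Item 0.65 -> new Bin 4
  Item 0.81 -> new Bin 5
Total bins used = 5

5


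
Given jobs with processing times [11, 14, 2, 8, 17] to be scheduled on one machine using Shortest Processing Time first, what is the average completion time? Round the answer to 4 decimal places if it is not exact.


Sort jobs by processing time (SPT order): [2, 8, 11, 14, 17]
Compute completion times sequentially:
  Job 1: processing = 2, completes at 2
  Job 2: processing = 8, completes at 10
  Job 3: processing = 11, completes at 21
  Job 4: processing = 14, completes at 35
  Job 5: processing = 17, completes at 52
Sum of completion times = 120
Average completion time = 120/5 = 24.0

24.0


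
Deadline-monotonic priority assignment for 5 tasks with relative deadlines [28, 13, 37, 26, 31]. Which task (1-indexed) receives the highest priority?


Sort tasks by relative deadline (ascending):
  Task 2: deadline = 13
  Task 4: deadline = 26
  Task 1: deadline = 28
  Task 5: deadline = 31
  Task 3: deadline = 37
Priority order (highest first): [2, 4, 1, 5, 3]
Highest priority task = 2

2


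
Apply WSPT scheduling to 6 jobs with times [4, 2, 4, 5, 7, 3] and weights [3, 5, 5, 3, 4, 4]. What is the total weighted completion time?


Compute p/w ratios and sort ascending (WSPT): [(2, 5), (3, 4), (4, 5), (4, 3), (5, 3), (7, 4)]
Compute weighted completion times:
  Job (p=2,w=5): C=2, w*C=5*2=10
  Job (p=3,w=4): C=5, w*C=4*5=20
  Job (p=4,w=5): C=9, w*C=5*9=45
  Job (p=4,w=3): C=13, w*C=3*13=39
  Job (p=5,w=3): C=18, w*C=3*18=54
  Job (p=7,w=4): C=25, w*C=4*25=100
Total weighted completion time = 268

268


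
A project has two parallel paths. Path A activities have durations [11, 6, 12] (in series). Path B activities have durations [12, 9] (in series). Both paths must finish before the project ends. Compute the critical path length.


Path A total = 11 + 6 + 12 = 29
Path B total = 12 + 9 = 21
Critical path = longest path = max(29, 21) = 29

29


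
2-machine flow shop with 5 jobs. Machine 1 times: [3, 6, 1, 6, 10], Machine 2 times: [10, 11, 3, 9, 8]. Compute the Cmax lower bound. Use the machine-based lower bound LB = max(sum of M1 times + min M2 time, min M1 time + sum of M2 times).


LB1 = sum(M1 times) + min(M2 times) = 26 + 3 = 29
LB2 = min(M1 times) + sum(M2 times) = 1 + 41 = 42
Lower bound = max(LB1, LB2) = max(29, 42) = 42

42


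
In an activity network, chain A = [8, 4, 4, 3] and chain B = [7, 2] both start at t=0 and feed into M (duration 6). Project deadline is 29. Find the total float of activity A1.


Forward pass: ES(A1) = sum of predecessors on chain A = 0
EF = ES + duration = 0 + 8 = 8
Backward pass: LF(M) = deadline = 29; LS(M) = 29 - 6 = 23
LF(A1) = LS(M) - sum(successors on chain A) = 23 - 11 = 12
LS = LF - duration = 12 - 8 = 4
Total float = LS - ES = 4 - 0 = 4

4


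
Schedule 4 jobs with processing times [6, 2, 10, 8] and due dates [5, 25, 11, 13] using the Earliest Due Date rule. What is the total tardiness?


Sort by due date (EDD order): [(6, 5), (10, 11), (8, 13), (2, 25)]
Compute completion times and tardiness:
  Job 1: p=6, d=5, C=6, tardiness=max(0,6-5)=1
  Job 2: p=10, d=11, C=16, tardiness=max(0,16-11)=5
  Job 3: p=8, d=13, C=24, tardiness=max(0,24-13)=11
  Job 4: p=2, d=25, C=26, tardiness=max(0,26-25)=1
Total tardiness = 18

18


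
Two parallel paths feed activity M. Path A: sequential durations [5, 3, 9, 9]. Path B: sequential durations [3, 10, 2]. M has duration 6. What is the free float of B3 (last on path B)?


ES(B3) = sum of predecessors on chain B = 13
EF(B3) = ES + duration = 13 + 2 = 15
Successor of B3 is M. ES(M) = max(sum(A), sum(B)) = max(26, 15) = 26
Free float = ES(successor) - EF(current) = 26 - 15 = 11

11


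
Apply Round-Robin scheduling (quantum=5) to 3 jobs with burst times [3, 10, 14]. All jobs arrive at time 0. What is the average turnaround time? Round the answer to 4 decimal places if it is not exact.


Time quantum = 5
Execution trace:
  J1 runs 3 units, time = 3
  J2 runs 5 units, time = 8
  J3 runs 5 units, time = 13
  J2 runs 5 units, time = 18
  J3 runs 5 units, time = 23
  J3 runs 4 units, time = 27
Finish times: [3, 18, 27]
Average turnaround = 48/3 = 16.0

16.0


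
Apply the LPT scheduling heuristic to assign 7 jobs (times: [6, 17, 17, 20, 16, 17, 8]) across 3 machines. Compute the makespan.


Sort jobs in decreasing order (LPT): [20, 17, 17, 17, 16, 8, 6]
Assign each job to the least loaded machine:
  Machine 1: jobs [20, 8, 6], load = 34
  Machine 2: jobs [17, 17], load = 34
  Machine 3: jobs [17, 16], load = 33
Makespan = max load = 34

34


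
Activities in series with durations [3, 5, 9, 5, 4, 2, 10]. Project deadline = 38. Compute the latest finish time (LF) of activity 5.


LF(activity 5) = deadline - sum of successor durations
Successors: activities 6 through 7 with durations [2, 10]
Sum of successor durations = 12
LF = 38 - 12 = 26

26


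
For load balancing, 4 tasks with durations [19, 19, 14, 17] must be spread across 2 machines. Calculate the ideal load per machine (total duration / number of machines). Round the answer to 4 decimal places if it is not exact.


Total processing time = 19 + 19 + 14 + 17 = 69
Number of machines = 2
Ideal balanced load = 69 / 2 = 34.5

34.5


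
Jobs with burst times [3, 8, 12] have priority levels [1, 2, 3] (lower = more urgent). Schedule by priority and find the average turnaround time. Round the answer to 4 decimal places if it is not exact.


Sort by priority (ascending = highest first):
Order: [(1, 3), (2, 8), (3, 12)]
Completion times:
  Priority 1, burst=3, C=3
  Priority 2, burst=8, C=11
  Priority 3, burst=12, C=23
Average turnaround = 37/3 = 12.3333

12.3333


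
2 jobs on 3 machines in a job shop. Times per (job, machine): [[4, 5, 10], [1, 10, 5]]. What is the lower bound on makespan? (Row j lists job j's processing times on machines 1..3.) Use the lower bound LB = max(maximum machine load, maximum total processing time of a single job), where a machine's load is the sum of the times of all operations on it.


Machine loads:
  Machine 1: 4 + 1 = 5
  Machine 2: 5 + 10 = 15
  Machine 3: 10 + 5 = 15
Max machine load = 15
Job totals:
  Job 1: 19
  Job 2: 16
Max job total = 19
Lower bound = max(15, 19) = 19

19


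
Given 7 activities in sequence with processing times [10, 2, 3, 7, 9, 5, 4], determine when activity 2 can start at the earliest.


Activity 2 starts after activities 1 through 1 complete.
Predecessor durations: [10]
ES = 10 = 10

10


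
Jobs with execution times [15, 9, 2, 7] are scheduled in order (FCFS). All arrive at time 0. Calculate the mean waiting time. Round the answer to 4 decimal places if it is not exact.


FCFS order (as given): [15, 9, 2, 7]
Waiting times:
  Job 1: wait = 0
  Job 2: wait = 15
  Job 3: wait = 24
  Job 4: wait = 26
Sum of waiting times = 65
Average waiting time = 65/4 = 16.25

16.25


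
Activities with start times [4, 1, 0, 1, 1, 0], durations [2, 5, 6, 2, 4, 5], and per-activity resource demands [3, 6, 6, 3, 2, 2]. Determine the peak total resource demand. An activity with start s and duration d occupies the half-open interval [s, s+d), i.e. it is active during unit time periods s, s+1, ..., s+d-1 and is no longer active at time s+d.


Each activity i is active on [start_i, start_i + duration_i).
Compute total resource usage per time slot:
  t=0: active resources = [6, 2], total = 8
  t=1: active resources = [6, 6, 3, 2, 2], total = 19
  t=2: active resources = [6, 6, 3, 2, 2], total = 19
  t=3: active resources = [6, 6, 2, 2], total = 16
  t=4: active resources = [3, 6, 6, 2, 2], total = 19
  t=5: active resources = [3, 6, 6], total = 15
Peak resource demand = 19

19


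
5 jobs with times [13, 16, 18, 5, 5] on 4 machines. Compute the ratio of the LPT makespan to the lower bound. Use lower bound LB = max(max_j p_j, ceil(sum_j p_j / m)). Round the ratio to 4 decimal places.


LPT order: [18, 16, 13, 5, 5]
Machine loads after assignment: [18, 16, 13, 10]
LPT makespan = 18
Lower bound = max(max_job, ceil(total/4)) = max(18, 15) = 18
Ratio = 18 / 18 = 1.0

1.0


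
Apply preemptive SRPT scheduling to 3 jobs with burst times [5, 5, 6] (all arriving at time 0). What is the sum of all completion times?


Since all jobs arrive at t=0, SRPT equals SPT ordering.
SPT order: [5, 5, 6]
Completion times:
  Job 1: p=5, C=5
  Job 2: p=5, C=10
  Job 3: p=6, C=16
Total completion time = 5 + 10 + 16 = 31

31


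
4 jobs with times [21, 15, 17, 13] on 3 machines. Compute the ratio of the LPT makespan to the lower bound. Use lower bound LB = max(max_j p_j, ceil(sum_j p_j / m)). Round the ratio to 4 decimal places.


LPT order: [21, 17, 15, 13]
Machine loads after assignment: [21, 17, 28]
LPT makespan = 28
Lower bound = max(max_job, ceil(total/3)) = max(21, 22) = 22
Ratio = 28 / 22 = 1.2727

1.2727


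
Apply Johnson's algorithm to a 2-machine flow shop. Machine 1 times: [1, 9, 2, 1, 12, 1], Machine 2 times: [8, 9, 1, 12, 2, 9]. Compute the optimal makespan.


Apply Johnson's rule:
  Group 1 (a <= b): [(1, 1, 8), (4, 1, 12), (6, 1, 9), (2, 9, 9)]
  Group 2 (a > b): [(5, 12, 2), (3, 2, 1)]
Optimal job order: [1, 4, 6, 2, 5, 3]
Schedule:
  Job 1: M1 done at 1, M2 done at 9
  Job 4: M1 done at 2, M2 done at 21
  Job 6: M1 done at 3, M2 done at 30
  Job 2: M1 done at 12, M2 done at 39
  Job 5: M1 done at 24, M2 done at 41
  Job 3: M1 done at 26, M2 done at 42
Makespan = 42

42


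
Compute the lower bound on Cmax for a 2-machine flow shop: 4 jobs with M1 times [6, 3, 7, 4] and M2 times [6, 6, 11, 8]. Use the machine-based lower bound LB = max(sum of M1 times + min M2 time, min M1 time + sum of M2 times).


LB1 = sum(M1 times) + min(M2 times) = 20 + 6 = 26
LB2 = min(M1 times) + sum(M2 times) = 3 + 31 = 34
Lower bound = max(LB1, LB2) = max(26, 34) = 34

34


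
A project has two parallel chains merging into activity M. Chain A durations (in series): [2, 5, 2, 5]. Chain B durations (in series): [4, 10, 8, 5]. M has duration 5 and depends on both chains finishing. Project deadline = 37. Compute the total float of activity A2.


Forward pass: ES(A2) = sum of predecessors on chain A = 2
EF = ES + duration = 2 + 5 = 7
Backward pass: LF(M) = deadline = 37; LS(M) = 37 - 5 = 32
LF(A2) = LS(M) - sum(successors on chain A) = 32 - 7 = 25
LS = LF - duration = 25 - 5 = 20
Total float = LS - ES = 20 - 2 = 18

18


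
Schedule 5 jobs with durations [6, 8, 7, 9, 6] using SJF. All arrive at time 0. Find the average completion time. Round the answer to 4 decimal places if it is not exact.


SJF order (ascending): [6, 6, 7, 8, 9]
Completion times:
  Job 1: burst=6, C=6
  Job 2: burst=6, C=12
  Job 3: burst=7, C=19
  Job 4: burst=8, C=27
  Job 5: burst=9, C=36
Average completion = 100/5 = 20.0

20.0


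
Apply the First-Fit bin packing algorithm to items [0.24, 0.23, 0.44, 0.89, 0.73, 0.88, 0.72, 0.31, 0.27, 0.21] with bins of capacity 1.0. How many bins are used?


Place items sequentially using First-Fit:
  Item 0.24 -> new Bin 1
  Item 0.23 -> Bin 1 (now 0.47)
  Item 0.44 -> Bin 1 (now 0.91)
  Item 0.89 -> new Bin 2
  Item 0.73 -> new Bin 3
  Item 0.88 -> new Bin 4
  Item 0.72 -> new Bin 5
  Item 0.31 -> new Bin 6
  Item 0.27 -> Bin 3 (now 1.0)
  Item 0.21 -> Bin 5 (now 0.93)
Total bins used = 6

6


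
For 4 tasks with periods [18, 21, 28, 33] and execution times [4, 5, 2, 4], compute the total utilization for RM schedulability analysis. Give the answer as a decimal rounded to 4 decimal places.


Compute individual utilizations (exact fractions):
  Task 1: C/T = 4/18 = 2/9 (approx. 0.2222)
  Task 2: C/T = 5/21 (approx. 0.2381)
  Task 3: C/T = 2/28 = 1/14 (approx. 0.0714)
  Task 4: C/T = 4/33 (approx. 0.1212)
Total utilization U = 2/9 + 5/21 + 1/14 + 4/33 = 905/1386
Rounded to 4 decimal places: U = 0.6530
RM (Liu & Layland) bound for 4 tasks = 0.756828; compare with U = 905/1386 (approx. 0.652958)
U <= bound, so schedulable by RM sufficient condition.

0.6530


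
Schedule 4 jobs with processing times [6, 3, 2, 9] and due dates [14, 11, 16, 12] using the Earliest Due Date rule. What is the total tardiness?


Sort by due date (EDD order): [(3, 11), (9, 12), (6, 14), (2, 16)]
Compute completion times and tardiness:
  Job 1: p=3, d=11, C=3, tardiness=max(0,3-11)=0
  Job 2: p=9, d=12, C=12, tardiness=max(0,12-12)=0
  Job 3: p=6, d=14, C=18, tardiness=max(0,18-14)=4
  Job 4: p=2, d=16, C=20, tardiness=max(0,20-16)=4
Total tardiness = 8

8


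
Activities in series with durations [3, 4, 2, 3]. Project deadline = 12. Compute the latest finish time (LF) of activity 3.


LF(activity 3) = deadline - sum of successor durations
Successors: activities 4 through 4 with durations [3]
Sum of successor durations = 3
LF = 12 - 3 = 9

9


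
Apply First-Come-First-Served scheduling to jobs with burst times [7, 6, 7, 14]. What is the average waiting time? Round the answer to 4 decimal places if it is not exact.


FCFS order (as given): [7, 6, 7, 14]
Waiting times:
  Job 1: wait = 0
  Job 2: wait = 7
  Job 3: wait = 13
  Job 4: wait = 20
Sum of waiting times = 40
Average waiting time = 40/4 = 10.0

10.0


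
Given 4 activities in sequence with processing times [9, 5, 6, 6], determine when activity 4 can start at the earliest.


Activity 4 starts after activities 1 through 3 complete.
Predecessor durations: [9, 5, 6]
ES = 9 + 5 + 6 = 20

20


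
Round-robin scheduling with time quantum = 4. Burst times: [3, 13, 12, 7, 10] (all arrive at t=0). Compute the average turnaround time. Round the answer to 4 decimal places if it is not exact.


Time quantum = 4
Execution trace:
  J1 runs 3 units, time = 3
  J2 runs 4 units, time = 7
  J3 runs 4 units, time = 11
  J4 runs 4 units, time = 15
  J5 runs 4 units, time = 19
  J2 runs 4 units, time = 23
  J3 runs 4 units, time = 27
  J4 runs 3 units, time = 30
  J5 runs 4 units, time = 34
  J2 runs 4 units, time = 38
  J3 runs 4 units, time = 42
  J5 runs 2 units, time = 44
  J2 runs 1 units, time = 45
Finish times: [3, 45, 42, 30, 44]
Average turnaround = 164/5 = 32.8

32.8


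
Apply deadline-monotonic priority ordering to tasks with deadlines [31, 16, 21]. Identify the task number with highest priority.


Sort tasks by relative deadline (ascending):
  Task 2: deadline = 16
  Task 3: deadline = 21
  Task 1: deadline = 31
Priority order (highest first): [2, 3, 1]
Highest priority task = 2

2
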